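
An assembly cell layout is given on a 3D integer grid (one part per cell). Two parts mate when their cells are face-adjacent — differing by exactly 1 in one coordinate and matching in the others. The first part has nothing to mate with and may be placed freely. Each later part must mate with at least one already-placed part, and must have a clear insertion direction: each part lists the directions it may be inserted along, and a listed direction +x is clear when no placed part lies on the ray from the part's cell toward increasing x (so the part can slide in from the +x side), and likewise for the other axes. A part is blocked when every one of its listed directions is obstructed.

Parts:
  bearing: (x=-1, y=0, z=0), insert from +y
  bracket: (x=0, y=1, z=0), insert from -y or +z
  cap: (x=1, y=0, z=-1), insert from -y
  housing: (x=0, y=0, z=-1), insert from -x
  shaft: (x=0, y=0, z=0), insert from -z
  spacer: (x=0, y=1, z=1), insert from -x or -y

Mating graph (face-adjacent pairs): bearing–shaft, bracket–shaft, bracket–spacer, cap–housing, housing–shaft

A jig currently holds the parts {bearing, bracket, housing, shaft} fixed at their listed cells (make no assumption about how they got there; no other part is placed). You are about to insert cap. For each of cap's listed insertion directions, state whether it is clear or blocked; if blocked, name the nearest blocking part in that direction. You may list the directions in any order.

-y: clear

-y: ray from cap(1, 0, -1) has no placed part ⇒ clear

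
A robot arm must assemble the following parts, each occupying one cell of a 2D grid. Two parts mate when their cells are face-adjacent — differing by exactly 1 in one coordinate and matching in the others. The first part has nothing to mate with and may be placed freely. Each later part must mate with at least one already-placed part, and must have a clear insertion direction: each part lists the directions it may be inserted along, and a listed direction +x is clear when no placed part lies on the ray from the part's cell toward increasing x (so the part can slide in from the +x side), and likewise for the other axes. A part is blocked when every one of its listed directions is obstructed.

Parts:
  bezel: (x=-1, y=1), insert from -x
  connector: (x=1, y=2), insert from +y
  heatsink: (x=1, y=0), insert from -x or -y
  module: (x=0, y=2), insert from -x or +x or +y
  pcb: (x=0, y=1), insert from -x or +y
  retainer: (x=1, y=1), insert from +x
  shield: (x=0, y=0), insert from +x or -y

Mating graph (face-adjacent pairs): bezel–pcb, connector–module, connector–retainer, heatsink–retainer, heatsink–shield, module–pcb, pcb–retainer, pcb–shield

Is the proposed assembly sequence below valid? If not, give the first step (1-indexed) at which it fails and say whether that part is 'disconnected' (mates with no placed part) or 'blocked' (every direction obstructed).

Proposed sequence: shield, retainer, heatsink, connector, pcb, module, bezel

Invalid at step 2 (disconnected)

1. shield@(0, 0) [+x clear] — {shield}
2. retainer@(1, 1) — no placed neighbour ⇒ disconnected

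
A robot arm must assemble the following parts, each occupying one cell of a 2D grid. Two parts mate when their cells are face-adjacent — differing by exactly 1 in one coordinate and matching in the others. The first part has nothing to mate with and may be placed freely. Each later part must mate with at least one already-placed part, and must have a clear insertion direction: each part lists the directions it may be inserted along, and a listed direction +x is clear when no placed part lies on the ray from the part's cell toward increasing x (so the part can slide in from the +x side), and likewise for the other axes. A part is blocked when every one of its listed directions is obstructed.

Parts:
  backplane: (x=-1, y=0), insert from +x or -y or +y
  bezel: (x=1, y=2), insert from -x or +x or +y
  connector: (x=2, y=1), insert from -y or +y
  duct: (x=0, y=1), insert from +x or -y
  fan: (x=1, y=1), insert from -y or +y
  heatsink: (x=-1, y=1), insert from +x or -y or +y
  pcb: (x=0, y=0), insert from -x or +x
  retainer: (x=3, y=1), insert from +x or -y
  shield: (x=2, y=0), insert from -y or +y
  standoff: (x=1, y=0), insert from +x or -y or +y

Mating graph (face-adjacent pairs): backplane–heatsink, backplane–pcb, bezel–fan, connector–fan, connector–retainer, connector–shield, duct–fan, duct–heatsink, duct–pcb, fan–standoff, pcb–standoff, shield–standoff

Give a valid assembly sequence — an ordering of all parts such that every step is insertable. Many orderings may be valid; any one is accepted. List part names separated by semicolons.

1. duct@(0, 1) [+x clear] — {duct}
2. fan@(1, 1) [-y clear] — {duct, fan}
3. connector@(2, 1) [-y clear] — {connector, duct, fan}
4. retainer@(3, 1) [+x clear] — {connector, duct, fan, retainer}
5. standoff@(1, 0) [+x clear] — {connector, duct, fan, retainer, standoff}
6. pcb@(0, 0) [-x clear] — {connector, duct, fan, pcb, retainer, standoff}
7. backplane@(-1, 0) [-y clear] — {backplane, connector, duct, fan, pcb, retainer, standoff}
8. shield@(2, 0) [-y clear] — {backplane, connector, duct, fan, pcb, retainer, shield, standoff}
9. heatsink@(-1, 1) [+y clear] — {backplane, connector, duct, fan, heatsink, pcb, retainer, shield, standoff}
10. bezel@(1, 2) [-x clear] — {backplane, bezel, connector, duct, fan, heatsink, pcb, retainer, shield, standoff}

duct; fan; connector; retainer; standoff; pcb; backplane; shield; heatsink; bezel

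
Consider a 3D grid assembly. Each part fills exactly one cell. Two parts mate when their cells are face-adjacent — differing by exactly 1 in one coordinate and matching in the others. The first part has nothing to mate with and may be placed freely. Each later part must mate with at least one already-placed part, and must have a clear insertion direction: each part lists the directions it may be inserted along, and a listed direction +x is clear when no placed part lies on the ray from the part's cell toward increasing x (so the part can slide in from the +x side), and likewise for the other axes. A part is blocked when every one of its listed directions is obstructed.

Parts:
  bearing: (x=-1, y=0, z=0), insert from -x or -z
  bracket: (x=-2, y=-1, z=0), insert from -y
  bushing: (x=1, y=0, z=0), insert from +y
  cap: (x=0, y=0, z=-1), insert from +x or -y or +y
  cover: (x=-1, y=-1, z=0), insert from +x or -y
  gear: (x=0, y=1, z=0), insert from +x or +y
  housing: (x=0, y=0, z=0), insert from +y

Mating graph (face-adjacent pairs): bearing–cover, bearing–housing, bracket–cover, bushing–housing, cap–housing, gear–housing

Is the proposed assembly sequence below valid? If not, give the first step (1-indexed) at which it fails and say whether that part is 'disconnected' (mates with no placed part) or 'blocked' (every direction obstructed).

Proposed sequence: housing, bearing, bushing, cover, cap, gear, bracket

1. housing@(0, 0, 0) [+y clear] — {housing}
2. bearing@(-1, 0, 0) [-x clear] — {bearing, housing}
3. bushing@(1, 0, 0) [+y clear] — {bearing, bushing, housing}
4. cover@(-1, -1, 0) [+x clear] — {bearing, bushing, cover, housing}
5. cap@(0, 0, -1) [+x clear] — {bearing, bushing, cap, cover, housing}
6. gear@(0, 1, 0) [+x clear] — {bearing, bushing, cap, cover, gear, housing}
7. bracket@(-2, -1, 0) [-y clear] — {bearing, bracket, bushing, cap, cover, gear, housing}

Valid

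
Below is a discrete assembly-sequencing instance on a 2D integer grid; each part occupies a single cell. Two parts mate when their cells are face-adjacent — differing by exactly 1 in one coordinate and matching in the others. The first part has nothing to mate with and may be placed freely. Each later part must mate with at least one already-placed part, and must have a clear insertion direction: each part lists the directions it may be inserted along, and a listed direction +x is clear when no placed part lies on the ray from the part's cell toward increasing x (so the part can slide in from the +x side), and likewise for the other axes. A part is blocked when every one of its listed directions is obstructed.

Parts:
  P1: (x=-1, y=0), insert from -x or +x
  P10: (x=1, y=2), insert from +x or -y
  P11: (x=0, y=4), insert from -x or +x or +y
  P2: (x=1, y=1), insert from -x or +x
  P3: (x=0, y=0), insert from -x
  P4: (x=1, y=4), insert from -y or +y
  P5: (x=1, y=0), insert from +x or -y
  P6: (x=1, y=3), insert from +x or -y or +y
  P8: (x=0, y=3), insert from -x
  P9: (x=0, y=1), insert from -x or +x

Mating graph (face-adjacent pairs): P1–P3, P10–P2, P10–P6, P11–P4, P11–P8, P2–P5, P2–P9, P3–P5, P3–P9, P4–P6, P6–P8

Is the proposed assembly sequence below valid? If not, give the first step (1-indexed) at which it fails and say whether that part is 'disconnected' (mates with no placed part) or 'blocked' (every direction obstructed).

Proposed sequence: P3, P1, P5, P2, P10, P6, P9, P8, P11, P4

Valid

1. P3@(0, 0) [-x clear] — {P3}
2. P1@(-1, 0) [-x clear] — {P1, P3}
3. P5@(1, 0) [+x clear] — {P1, P3, P5}
4. P2@(1, 1) [-x clear] — {P1, P2, P3, P5}
5. P10@(1, 2) [+x clear] — {P1, P10, P2, P3, P5}
6. P6@(1, 3) [+x clear] — {P1, P10, P2, P3, P5, P6}
7. P9@(0, 1) [-x clear] — {P1, P10, P2, P3, P5, P6, P9}
8. P8@(0, 3) [-x clear] — {P1, P10, P2, P3, P5, P6, P8, P9}
9. P11@(0, 4) [-x clear] — {P1, P10, P11, P2, P3, P5, P6, P8, P9}
10. P4@(1, 4) [+y clear] — {P1, P10, P11, P2, P3, P4, P5, P6, P8, P9}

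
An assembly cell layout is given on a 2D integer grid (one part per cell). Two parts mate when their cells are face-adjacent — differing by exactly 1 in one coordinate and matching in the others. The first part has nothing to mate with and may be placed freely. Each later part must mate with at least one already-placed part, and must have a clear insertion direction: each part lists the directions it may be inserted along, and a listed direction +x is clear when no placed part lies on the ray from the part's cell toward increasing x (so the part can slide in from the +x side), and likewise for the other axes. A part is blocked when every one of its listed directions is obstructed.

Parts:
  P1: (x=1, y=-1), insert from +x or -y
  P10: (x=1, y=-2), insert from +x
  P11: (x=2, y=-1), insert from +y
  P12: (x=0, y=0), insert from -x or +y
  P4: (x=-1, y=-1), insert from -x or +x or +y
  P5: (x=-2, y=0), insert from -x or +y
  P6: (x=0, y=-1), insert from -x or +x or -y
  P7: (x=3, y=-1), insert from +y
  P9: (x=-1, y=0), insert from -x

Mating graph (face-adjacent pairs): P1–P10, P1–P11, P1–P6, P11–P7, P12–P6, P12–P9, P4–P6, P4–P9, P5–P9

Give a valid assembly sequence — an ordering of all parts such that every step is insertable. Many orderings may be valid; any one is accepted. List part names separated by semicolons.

1. P11@(2, -1) [+y clear] — {P11}
2. P7@(3, -1) [+y clear] — {P11, P7}
3. P1@(1, -1) [-y clear] — {P1, P11, P7}
4. P10@(1, -2) [+x clear] — {P1, P10, P11, P7}
5. P6@(0, -1) [-x clear] — {P1, P10, P11, P6, P7}
6. P4@(-1, -1) [-x clear] — {P1, P10, P11, P4, P6, P7}
7. P9@(-1, 0) [-x clear] — {P1, P10, P11, P4, P6, P7, P9}
8. P5@(-2, 0) [-x clear] — {P1, P10, P11, P4, P5, P6, P7, P9}
9. P12@(0, 0) [+y clear] — {P1, P10, P11, P12, P4, P5, P6, P7, P9}

P11; P7; P1; P10; P6; P4; P9; P5; P12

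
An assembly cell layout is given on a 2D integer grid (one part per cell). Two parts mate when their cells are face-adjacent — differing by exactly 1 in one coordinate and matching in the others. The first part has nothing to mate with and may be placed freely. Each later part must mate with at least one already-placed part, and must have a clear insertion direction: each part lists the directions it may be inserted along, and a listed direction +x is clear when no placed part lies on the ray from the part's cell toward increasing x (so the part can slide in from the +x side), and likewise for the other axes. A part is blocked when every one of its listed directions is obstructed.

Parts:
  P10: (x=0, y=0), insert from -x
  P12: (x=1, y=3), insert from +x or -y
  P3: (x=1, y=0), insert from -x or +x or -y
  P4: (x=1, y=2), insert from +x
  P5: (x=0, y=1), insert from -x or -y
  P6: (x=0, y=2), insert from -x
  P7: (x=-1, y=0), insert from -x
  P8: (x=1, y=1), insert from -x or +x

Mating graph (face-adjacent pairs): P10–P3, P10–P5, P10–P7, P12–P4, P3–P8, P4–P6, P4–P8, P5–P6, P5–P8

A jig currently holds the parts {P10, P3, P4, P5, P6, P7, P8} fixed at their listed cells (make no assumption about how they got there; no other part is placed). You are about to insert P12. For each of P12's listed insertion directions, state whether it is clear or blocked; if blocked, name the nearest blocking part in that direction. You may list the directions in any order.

+x: clear; -y: blocked by P4

+x: ray from P12(1, 3) has no placed part ⇒ clear
-y: nearest on ray is P4@(1, 2) ⇒ blocked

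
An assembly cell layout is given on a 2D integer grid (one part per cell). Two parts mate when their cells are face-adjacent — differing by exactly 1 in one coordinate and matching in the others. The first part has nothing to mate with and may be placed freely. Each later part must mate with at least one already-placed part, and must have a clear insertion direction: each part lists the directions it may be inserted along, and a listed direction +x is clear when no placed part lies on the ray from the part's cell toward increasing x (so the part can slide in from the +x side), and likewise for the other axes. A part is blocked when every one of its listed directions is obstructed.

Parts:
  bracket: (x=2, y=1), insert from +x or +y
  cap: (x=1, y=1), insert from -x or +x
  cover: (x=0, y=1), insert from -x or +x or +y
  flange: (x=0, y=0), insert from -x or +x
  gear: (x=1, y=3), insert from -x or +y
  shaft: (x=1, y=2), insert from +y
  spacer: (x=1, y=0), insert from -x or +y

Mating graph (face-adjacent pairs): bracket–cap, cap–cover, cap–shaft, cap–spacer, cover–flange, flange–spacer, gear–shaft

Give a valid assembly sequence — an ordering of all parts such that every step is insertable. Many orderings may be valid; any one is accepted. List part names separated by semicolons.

1. cover@(0, 1) [-x clear] — {cover}
2. flange@(0, 0) [-x clear] — {cover, flange}
3. spacer@(1, 0) [+y clear] — {cover, flange, spacer}
4. cap@(1, 1) [+x clear] — {cap, cover, flange, spacer}
5. shaft@(1, 2) [+y clear] — {cap, cover, flange, shaft, spacer}
6. gear@(1, 3) [-x clear] — {cap, cover, flange, gear, shaft, spacer}
7. bracket@(2, 1) [+x clear] — {bracket, cap, cover, flange, gear, shaft, spacer}

cover; flange; spacer; cap; shaft; gear; bracket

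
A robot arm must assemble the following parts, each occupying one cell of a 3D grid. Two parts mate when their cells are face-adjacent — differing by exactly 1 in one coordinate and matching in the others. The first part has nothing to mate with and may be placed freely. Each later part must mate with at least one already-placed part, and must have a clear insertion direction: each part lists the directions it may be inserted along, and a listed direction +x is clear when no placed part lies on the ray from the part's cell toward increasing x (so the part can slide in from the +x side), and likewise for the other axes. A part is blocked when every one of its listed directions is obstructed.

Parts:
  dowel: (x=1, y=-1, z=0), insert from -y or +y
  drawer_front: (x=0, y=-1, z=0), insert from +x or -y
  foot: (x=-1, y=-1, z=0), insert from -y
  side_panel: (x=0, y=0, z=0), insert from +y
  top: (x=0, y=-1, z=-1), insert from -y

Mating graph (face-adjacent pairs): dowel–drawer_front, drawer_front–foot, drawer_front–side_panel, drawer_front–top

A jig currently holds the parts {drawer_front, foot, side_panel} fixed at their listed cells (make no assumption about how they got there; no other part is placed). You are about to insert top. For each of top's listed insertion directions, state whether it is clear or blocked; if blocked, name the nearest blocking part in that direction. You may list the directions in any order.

-y: clear

-y: ray from top(0, -1, -1) has no placed part ⇒ clear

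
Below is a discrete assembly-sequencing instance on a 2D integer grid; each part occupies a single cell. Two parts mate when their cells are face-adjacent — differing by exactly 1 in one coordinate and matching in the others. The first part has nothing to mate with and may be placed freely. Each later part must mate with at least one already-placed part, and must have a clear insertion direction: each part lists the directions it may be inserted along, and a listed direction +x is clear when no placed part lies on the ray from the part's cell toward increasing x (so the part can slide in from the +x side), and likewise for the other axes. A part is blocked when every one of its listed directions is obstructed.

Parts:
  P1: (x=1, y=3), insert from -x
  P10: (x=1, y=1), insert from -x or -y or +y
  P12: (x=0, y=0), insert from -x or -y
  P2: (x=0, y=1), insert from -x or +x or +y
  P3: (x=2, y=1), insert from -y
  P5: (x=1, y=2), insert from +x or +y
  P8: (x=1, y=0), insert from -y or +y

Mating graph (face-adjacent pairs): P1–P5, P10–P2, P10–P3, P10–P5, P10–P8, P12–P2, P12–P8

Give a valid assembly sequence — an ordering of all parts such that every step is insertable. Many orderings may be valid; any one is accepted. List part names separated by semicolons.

1. P10@(1, 1) [-x clear] — {P10}
2. P3@(2, 1) [-y clear] — {P10, P3}
3. P8@(1, 0) [-y clear] — {P10, P3, P8}
4. P5@(1, 2) [+x clear] — {P10, P3, P5, P8}
5. P1@(1, 3) [-x clear] — {P1, P10, P3, P5, P8}
6. P2@(0, 1) [-x clear] — {P1, P10, P2, P3, P5, P8}
7. P12@(0, 0) [-x clear] — {P1, P10, P12, P2, P3, P5, P8}

P10; P3; P8; P5; P1; P2; P12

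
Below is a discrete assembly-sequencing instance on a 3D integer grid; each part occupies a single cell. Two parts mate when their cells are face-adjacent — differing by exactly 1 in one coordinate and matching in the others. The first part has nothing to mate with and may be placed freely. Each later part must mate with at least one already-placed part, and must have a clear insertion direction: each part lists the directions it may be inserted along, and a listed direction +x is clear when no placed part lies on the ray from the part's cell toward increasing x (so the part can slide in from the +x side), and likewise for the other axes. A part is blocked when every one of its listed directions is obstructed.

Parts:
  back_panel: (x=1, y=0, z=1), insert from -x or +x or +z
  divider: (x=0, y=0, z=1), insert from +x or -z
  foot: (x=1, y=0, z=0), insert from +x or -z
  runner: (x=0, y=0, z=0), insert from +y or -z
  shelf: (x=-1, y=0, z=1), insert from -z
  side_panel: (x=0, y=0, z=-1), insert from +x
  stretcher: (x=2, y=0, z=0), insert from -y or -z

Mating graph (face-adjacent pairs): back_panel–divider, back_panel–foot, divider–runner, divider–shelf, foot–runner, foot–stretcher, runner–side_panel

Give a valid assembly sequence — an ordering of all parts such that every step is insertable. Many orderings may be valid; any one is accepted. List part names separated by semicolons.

1. divider@(0, 0, 1) [+x clear] — {divider}
2. shelf@(-1, 0, 1) [-z clear] — {divider, shelf}
3. runner@(0, 0, 0) [+y clear] — {divider, runner, shelf}
4. side_panel@(0, 0, -1) [+x clear] — {divider, runner, shelf, side_panel}
5. back_panel@(1, 0, 1) [+x clear] — {back_panel, divider, runner, shelf, side_panel}
6. foot@(1, 0, 0) [+x clear] — {back_panel, divider, foot, runner, shelf, side_panel}
7. stretcher@(2, 0, 0) [-y clear] — {back_panel, divider, foot, runner, shelf, side_panel, stretcher}

divider; shelf; runner; side_panel; back_panel; foot; stretcher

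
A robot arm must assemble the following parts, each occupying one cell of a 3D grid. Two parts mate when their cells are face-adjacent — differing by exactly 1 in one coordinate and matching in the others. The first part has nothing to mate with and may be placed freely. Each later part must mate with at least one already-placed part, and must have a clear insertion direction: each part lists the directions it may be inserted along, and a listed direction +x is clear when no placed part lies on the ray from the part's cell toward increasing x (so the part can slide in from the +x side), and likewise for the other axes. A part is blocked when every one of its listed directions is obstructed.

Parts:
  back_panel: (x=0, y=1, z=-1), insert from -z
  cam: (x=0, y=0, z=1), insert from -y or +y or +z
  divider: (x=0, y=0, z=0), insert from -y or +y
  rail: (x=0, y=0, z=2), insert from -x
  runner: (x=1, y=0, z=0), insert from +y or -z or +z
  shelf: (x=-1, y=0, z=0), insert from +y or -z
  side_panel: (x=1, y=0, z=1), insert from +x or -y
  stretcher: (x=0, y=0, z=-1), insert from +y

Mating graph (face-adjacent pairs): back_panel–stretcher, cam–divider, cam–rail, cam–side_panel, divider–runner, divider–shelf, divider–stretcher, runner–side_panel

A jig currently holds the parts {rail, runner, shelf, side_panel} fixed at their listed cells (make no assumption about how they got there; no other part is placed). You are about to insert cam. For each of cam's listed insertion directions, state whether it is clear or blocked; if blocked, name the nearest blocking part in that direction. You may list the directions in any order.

+y: clear; +z: blocked by rail; -y: clear

-y: ray from cam(0, 0, 1) has no placed part ⇒ clear
+y: ray from cam(0, 0, 1) has no placed part ⇒ clear
+z: nearest on ray is rail@(0, 0, 2) ⇒ blocked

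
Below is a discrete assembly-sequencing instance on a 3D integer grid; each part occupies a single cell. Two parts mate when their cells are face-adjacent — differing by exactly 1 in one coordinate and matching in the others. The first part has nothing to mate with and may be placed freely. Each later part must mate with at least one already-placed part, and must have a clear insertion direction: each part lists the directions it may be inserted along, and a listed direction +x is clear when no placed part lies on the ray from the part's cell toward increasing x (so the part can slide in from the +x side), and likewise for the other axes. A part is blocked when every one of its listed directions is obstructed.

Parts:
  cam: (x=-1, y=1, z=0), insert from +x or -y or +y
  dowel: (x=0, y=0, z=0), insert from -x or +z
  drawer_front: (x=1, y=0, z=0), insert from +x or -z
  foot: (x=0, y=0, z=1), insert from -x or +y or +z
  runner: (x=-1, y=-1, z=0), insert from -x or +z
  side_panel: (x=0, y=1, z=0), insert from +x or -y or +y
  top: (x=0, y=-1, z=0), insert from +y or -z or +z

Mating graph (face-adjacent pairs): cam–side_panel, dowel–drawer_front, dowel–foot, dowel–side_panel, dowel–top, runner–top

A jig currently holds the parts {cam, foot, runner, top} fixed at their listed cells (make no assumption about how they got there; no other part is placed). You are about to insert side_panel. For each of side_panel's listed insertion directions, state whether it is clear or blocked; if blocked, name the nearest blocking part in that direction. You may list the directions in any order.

+x: ray from side_panel(0, 1, 0) has no placed part ⇒ clear
-y: nearest on ray is top@(0, -1, 0) ⇒ blocked
+y: ray from side_panel(0, 1, 0) has no placed part ⇒ clear

+x: clear; +y: clear; -y: blocked by top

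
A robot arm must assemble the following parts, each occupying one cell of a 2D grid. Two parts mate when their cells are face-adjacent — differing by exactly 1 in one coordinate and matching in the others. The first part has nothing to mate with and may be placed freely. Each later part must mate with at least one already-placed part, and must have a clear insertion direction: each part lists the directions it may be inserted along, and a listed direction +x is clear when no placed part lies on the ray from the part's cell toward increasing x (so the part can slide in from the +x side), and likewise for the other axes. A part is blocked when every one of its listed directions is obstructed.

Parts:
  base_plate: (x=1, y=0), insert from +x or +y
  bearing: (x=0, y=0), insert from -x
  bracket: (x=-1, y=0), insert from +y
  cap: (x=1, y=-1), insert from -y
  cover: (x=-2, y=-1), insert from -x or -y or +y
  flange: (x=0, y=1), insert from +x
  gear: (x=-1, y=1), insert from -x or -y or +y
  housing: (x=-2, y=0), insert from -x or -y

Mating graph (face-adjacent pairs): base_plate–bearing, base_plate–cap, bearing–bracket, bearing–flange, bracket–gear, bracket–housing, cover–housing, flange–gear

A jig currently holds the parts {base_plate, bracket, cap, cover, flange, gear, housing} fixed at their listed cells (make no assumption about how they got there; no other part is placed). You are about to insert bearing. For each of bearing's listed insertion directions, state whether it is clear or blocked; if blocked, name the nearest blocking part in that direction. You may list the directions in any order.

-x: blocked by bracket

-x: nearest on ray is bracket@(-1, 0) ⇒ blocked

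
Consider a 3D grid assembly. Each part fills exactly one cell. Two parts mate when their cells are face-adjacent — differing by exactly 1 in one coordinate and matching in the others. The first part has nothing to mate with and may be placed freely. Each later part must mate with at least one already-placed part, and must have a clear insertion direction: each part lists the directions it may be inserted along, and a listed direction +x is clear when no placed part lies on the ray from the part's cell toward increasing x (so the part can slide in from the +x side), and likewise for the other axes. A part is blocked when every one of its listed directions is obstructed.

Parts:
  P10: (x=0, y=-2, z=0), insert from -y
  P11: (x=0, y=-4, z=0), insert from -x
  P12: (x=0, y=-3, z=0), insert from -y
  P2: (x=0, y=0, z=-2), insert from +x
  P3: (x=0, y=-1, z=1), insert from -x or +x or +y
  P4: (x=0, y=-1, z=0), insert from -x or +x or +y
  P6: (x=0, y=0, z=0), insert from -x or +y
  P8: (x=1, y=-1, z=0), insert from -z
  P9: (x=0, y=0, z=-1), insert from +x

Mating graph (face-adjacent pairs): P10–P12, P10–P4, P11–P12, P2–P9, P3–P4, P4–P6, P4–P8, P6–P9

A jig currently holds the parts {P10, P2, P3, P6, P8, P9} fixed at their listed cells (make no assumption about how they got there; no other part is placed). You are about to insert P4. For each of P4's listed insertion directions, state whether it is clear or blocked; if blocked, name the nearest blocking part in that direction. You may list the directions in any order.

+x: blocked by P8; +y: blocked by P6; -x: clear

-x: ray from P4(0, -1, 0) has no placed part ⇒ clear
+x: nearest on ray is P8@(1, -1, 0) ⇒ blocked
+y: nearest on ray is P6@(0, 0, 0) ⇒ blocked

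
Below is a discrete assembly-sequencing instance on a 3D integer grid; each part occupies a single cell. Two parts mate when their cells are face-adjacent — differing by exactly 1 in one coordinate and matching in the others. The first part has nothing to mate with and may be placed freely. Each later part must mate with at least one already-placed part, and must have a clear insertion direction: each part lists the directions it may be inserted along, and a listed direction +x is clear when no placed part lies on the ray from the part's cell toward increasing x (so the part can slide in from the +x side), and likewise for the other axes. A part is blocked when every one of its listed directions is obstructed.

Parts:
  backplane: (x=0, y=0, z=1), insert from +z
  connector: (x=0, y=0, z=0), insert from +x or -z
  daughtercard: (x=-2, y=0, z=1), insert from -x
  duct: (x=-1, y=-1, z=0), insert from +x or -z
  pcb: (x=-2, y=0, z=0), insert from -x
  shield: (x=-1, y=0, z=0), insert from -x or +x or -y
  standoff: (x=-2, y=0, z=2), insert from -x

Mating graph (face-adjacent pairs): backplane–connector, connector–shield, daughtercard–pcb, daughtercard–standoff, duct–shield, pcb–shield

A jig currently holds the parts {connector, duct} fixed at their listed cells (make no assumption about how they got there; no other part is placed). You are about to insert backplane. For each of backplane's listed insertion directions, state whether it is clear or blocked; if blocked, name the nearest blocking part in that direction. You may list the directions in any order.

+z: clear

+z: ray from backplane(0, 0, 1) has no placed part ⇒ clear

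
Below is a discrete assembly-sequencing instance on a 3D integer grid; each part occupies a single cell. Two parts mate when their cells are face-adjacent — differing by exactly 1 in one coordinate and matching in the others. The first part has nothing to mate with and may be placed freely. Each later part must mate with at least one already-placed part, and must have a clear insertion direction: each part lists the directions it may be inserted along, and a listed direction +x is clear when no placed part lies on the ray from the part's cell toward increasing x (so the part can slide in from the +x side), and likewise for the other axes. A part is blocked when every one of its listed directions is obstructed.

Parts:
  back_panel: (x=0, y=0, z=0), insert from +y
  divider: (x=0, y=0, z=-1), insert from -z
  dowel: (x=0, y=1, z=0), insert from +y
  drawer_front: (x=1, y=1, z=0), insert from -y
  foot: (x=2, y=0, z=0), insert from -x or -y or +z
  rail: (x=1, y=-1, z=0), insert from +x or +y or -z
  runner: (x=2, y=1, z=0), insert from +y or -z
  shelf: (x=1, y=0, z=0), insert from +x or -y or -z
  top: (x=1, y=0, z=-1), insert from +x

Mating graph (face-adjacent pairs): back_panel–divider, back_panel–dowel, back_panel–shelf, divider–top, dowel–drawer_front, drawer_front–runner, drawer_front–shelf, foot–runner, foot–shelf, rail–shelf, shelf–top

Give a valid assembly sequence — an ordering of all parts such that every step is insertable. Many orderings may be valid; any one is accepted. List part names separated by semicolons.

1. foot@(2, 0, 0) [-x clear] — {foot}
2. runner@(2, 1, 0) [+y clear] — {foot, runner}
3. drawer_front@(1, 1, 0) [-y clear] — {drawer_front, foot, runner}
4. shelf@(1, 0, 0) [-y clear] — {drawer_front, foot, runner, shelf}
5. top@(1, 0, -1) [+x clear] — {drawer_front, foot, runner, shelf, top}
6. back_panel@(0, 0, 0) [+y clear] — {back_panel, drawer_front, foot, runner, shelf, top}
7. divider@(0, 0, -1) [-z clear] — {back_panel, divider, drawer_front, foot, runner, shelf, top}
8. dowel@(0, 1, 0) [+y clear] — {back_panel, divider, dowel, drawer_front, foot, runner, shelf, top}
9. rail@(1, -1, 0) [+x clear] — {back_panel, divider, dowel, drawer_front, foot, rail, runner, shelf, top}

foot; runner; drawer_front; shelf; top; back_panel; divider; dowel; rail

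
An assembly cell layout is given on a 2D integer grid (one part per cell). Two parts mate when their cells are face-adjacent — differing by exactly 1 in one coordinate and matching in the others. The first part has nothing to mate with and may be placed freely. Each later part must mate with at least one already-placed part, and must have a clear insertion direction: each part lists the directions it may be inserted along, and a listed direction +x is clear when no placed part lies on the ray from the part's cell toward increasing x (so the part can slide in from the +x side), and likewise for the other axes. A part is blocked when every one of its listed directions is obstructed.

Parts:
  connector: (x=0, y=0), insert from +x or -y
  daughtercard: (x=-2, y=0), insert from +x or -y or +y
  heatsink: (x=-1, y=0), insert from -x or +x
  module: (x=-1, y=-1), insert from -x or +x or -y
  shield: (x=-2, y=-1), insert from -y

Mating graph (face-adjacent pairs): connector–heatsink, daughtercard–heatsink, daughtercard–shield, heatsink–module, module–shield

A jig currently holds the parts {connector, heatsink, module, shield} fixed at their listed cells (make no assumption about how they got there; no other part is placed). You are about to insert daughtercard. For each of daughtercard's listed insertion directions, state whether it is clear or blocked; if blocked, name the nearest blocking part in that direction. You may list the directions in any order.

+x: nearest on ray is heatsink@(-1, 0) ⇒ blocked
-y: nearest on ray is shield@(-2, -1) ⇒ blocked
+y: ray from daughtercard(-2, 0) has no placed part ⇒ clear

+x: blocked by heatsink; +y: clear; -y: blocked by shield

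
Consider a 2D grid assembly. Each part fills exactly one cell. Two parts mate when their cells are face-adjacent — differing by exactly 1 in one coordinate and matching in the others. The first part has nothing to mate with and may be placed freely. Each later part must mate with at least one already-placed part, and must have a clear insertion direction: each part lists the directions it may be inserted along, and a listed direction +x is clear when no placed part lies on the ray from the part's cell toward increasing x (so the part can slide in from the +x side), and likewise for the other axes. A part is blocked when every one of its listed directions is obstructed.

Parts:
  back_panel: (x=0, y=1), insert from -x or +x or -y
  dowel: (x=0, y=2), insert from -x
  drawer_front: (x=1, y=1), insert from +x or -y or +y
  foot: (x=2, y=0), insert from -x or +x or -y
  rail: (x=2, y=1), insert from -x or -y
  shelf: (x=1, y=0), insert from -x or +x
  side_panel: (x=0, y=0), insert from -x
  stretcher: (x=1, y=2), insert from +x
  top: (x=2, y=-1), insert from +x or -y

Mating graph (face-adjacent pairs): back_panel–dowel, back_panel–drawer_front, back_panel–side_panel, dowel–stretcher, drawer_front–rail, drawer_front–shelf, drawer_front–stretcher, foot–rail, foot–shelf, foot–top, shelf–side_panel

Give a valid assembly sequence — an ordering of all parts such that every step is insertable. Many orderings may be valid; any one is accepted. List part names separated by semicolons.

stretcher; drawer_front; dowel; rail; foot; top; shelf; side_panel; back_panel

1. stretcher@(1, 2) [+x clear] — {stretcher}
2. drawer_front@(1, 1) [+x clear] — {drawer_front, stretcher}
3. dowel@(0, 2) [-x clear] — {dowel, drawer_front, stretcher}
4. rail@(2, 1) [-y clear] — {dowel, drawer_front, rail, stretcher}
5. foot@(2, 0) [-x clear] — {dowel, drawer_front, foot, rail, stretcher}
6. top@(2, -1) [+x clear] — {dowel, drawer_front, foot, rail, stretcher, top}
7. shelf@(1, 0) [-x clear] — {dowel, drawer_front, foot, rail, shelf, stretcher, top}
8. side_panel@(0, 0) [-x clear] — {dowel, drawer_front, foot, rail, shelf, side_panel, stretcher, top}
9. back_panel@(0, 1) [-x clear] — {back_panel, dowel, drawer_front, foot, rail, shelf, side_panel, stretcher, top}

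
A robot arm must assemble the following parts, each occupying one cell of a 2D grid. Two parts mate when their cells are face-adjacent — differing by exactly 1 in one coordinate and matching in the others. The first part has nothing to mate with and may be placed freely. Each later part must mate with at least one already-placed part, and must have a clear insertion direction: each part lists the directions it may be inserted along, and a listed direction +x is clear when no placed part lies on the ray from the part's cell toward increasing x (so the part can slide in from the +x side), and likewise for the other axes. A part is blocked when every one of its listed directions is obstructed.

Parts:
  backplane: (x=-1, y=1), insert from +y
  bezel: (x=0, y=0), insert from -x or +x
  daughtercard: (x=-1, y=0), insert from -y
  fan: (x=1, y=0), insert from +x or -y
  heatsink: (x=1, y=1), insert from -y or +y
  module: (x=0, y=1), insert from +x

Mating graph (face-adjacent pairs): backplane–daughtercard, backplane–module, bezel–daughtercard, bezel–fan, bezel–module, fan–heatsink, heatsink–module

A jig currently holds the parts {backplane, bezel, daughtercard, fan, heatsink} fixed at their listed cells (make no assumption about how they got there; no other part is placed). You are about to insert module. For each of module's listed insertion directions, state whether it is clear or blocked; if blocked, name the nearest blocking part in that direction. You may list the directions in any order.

+x: nearest on ray is heatsink@(1, 1) ⇒ blocked

+x: blocked by heatsink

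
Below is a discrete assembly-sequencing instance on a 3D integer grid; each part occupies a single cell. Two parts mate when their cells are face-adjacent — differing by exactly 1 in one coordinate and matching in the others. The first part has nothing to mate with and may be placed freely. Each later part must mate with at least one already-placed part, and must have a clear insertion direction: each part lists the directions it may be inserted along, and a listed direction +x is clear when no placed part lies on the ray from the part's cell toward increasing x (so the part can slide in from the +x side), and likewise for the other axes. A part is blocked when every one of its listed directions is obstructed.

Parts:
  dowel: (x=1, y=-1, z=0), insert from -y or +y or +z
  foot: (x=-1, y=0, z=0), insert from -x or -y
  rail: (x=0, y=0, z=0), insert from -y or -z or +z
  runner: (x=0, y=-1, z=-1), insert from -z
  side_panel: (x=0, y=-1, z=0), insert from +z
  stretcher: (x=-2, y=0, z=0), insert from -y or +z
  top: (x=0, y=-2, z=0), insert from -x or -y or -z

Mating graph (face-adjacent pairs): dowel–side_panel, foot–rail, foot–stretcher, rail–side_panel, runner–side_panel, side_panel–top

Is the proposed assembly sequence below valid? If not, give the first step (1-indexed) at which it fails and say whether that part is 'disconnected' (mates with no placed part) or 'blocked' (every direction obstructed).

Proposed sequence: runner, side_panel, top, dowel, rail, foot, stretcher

Valid

1. runner@(0, -1, -1) [-z clear] — {runner}
2. side_panel@(0, -1, 0) [+z clear] — {runner, side_panel}
3. top@(0, -2, 0) [-x clear] — {runner, side_panel, top}
4. dowel@(1, -1, 0) [-y clear] — {dowel, runner, side_panel, top}
5. rail@(0, 0, 0) [-z clear] — {dowel, rail, runner, side_panel, top}
6. foot@(-1, 0, 0) [-x clear] — {dowel, foot, rail, runner, side_panel, top}
7. stretcher@(-2, 0, 0) [-y clear] — {dowel, foot, rail, runner, side_panel, stretcher, top}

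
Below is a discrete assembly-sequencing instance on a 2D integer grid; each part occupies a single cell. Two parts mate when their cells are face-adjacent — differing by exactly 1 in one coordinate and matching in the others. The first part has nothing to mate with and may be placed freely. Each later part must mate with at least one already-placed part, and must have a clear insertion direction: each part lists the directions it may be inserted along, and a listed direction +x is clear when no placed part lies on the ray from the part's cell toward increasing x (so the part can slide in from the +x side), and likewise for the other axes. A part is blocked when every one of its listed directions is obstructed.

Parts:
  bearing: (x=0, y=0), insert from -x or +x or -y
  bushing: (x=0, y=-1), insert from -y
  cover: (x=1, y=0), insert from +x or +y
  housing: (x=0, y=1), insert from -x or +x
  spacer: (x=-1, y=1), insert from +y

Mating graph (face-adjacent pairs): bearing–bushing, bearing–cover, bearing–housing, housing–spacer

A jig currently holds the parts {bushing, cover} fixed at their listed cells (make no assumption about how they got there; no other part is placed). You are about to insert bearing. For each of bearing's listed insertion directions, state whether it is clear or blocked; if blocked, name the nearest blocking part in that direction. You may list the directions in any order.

-x: ray from bearing(0, 0) has no placed part ⇒ clear
+x: nearest on ray is cover@(1, 0) ⇒ blocked
-y: nearest on ray is bushing@(0, -1) ⇒ blocked

+x: blocked by cover; -x: clear; -y: blocked by bushing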